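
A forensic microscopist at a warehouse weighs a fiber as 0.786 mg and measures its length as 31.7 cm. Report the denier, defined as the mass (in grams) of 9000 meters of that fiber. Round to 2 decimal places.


Denier calculation:
Mass in grams = 0.786 mg / 1000 = 0.000786 g
Length in meters = 31.7 cm / 100 = 0.317 m
Linear density = mass / length = 0.000786 / 0.317 = 0.0024795 g/m
Denier = (g/m) * 9000 = 0.0024795 * 9000 = 22.32

22.32


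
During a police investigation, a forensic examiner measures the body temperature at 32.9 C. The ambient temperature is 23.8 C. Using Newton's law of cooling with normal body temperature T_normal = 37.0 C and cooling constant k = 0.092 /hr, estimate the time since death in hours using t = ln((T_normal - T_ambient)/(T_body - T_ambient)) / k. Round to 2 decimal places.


Using Newton's law of cooling:
t = ln((T_normal - T_ambient) / (T_body - T_ambient)) / k
T_normal - T_ambient = 13.2
T_body - T_ambient = 9.1
Ratio = 1.450549
ln(ratio) = 0.371942
t = 0.371942 / 0.092 = 4.04 hours

4.04


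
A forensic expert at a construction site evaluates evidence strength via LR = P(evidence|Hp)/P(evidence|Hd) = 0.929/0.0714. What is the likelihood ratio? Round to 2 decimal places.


Likelihood ratio calculation:
LR = P(E|Hp) / P(E|Hd)
LR = 0.929 / 0.0714
LR = 13.01

13.01


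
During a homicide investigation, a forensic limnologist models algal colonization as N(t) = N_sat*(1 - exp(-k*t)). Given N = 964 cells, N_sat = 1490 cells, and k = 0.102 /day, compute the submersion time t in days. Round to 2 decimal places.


PMSI from diatom colonization curve:
N / N_sat = 964 / 1490 = 0.64698
1 - N/N_sat = 0.35302
ln(1 - N/N_sat) = -1.041231
t = -ln(1 - N/N_sat) / k = -(-1.041231) / 0.102 = 10.21 days

10.21


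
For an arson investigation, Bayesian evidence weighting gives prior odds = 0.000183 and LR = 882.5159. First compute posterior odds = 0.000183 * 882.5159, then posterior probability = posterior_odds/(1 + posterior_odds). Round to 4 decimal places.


Bayesian evidence evaluation:
Posterior odds = prior_odds * LR = 0.000183 * 882.5159 = 0.1615004
Posterior probability = posterior_odds / (1 + posterior_odds)
= 0.1615004 / (1 + 0.1615004)
= 0.1615004 / 1.1615004
= 0.1390

0.1390


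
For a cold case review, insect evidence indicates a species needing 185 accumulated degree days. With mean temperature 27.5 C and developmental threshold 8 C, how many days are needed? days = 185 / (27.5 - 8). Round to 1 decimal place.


Insect development time:
Effective temperature = avg_temp - T_base = 27.5 - 8 = 19.5 C
Days = ADD / effective_temp = 185 / 19.5 = 9.5 days

9.5


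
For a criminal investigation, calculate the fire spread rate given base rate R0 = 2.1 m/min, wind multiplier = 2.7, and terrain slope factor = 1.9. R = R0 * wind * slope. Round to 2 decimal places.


Fire spread rate calculation:
R = R0 * wind_factor * slope_factor
= 2.1 * 2.7 * 1.9
= 5.67 * 1.9
= 10.77 m/min

10.77


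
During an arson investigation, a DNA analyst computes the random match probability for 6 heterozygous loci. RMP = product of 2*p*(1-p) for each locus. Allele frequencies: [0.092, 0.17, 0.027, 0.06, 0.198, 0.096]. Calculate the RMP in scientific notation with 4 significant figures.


Computing RMP for 6 loci:
Locus 1: 2 * 0.092 * 0.908 = 0.167072
Locus 2: 2 * 0.17 * 0.83 = 0.2822
Locus 3: 2 * 0.027 * 0.973 = 0.052542
Locus 4: 2 * 0.06 * 0.94 = 0.1128
Locus 5: 2 * 0.198 * 0.802 = 0.317592
Locus 6: 2 * 0.096 * 0.904 = 0.173568
RMP = 1.540e-05

1.540e-05


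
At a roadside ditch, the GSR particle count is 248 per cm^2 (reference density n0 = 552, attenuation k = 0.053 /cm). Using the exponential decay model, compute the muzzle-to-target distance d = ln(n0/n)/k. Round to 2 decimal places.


GSR distance calculation:
n0/n = 552 / 248 = 2.225806
ln(n0/n) = 0.800119
d = 0.800119 / 0.053 = 15.10 cm

15.10


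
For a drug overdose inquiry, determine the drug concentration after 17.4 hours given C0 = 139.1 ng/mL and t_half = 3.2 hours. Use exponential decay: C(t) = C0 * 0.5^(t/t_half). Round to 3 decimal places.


Drug concentration decay:
Number of half-lives = t / t_half = 17.4 / 3.2 = 5.4375
Decay factor = 0.5^5.4375 = 0.02307541
C(t) = 139.1 * 0.02307541 = 3.210 ng/mL

3.210


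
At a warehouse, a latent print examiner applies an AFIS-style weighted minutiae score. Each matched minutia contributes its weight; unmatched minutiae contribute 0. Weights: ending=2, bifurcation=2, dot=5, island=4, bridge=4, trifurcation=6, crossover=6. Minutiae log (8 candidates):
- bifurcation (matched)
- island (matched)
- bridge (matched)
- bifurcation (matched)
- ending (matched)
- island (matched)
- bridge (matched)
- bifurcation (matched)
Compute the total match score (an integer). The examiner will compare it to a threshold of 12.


Weighted minutiae match score:
  bifurcation: matched, +2 (running total 2)
  island: matched, +4 (running total 6)
  bridge: matched, +4 (running total 10)
  bifurcation: matched, +2 (running total 12)
  ending: matched, +2 (running total 14)
  island: matched, +4 (running total 18)
  bridge: matched, +4 (running total 22)
  bifurcation: matched, +2 (running total 24)
Total score = 24
Threshold = 12; verdict = identification

24


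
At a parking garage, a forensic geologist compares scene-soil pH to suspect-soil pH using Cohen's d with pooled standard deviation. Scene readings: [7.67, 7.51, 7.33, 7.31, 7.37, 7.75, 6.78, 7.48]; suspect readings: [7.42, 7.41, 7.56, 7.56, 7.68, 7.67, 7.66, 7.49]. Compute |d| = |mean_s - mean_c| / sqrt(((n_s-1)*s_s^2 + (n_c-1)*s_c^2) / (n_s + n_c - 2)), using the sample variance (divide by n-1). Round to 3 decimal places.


Pooled-variance Cohen's d for soil pH comparison:
Scene mean = 59.2 / 8 = 7.4
Suspect mean = 60.45 / 8 = 7.55625
Scene sample variance s_s^2 = 0.087457
Suspect sample variance s_c^2 = 0.011912
Pooled variance = ((n_s-1)*s_s^2 + (n_c-1)*s_c^2) / (n_s + n_c - 2) = 0.049685
Pooled SD = sqrt(0.049685) = 0.222901
Mean difference = -0.15625
|d| = |-0.15625| / 0.222901 = 0.701

0.701


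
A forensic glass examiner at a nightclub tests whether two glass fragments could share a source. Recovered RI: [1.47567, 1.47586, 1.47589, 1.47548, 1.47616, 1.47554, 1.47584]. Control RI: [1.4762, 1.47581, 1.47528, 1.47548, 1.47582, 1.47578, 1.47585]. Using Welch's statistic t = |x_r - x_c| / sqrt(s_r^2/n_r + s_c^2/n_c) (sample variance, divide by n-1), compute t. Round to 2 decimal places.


Welch's t-criterion for glass RI comparison:
Recovered mean = sum / n_r = 10.33044 / 7 = 1.4757771
Control mean = sum / n_c = 10.33022 / 7 = 1.4757457
Recovered sample variance s_r^2 = 5.43571e-08
Control sample variance s_c^2 = 8.59286e-08
Welch SE (unpooled) = sqrt(s_r^2/n_r + s_c^2/n_c) = sqrt(7.76531e-09 + 1.22755e-08) = sqrt(2.00408e-08) = 0.000141566
|mean_r - mean_c| = 3.14286e-05
t = 3.14286e-05 / 0.000141566 = 0.22

0.22


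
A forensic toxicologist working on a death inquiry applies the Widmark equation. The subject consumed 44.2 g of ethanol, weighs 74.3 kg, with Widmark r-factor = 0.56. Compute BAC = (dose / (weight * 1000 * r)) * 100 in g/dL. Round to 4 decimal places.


Applying the Widmark formula:
BAC = (dose_g / (body_wt * 1000 * r)) * 100
Denominator = 74.3 * 1000 * 0.56 = 41608
BAC = (44.2 / 41608) * 100
BAC = 0.1062 g/dL

0.1062


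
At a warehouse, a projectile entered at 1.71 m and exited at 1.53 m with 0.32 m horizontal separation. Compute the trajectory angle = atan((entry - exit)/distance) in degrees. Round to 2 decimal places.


Bullet trajectory angle:
Height difference = 1.71 - 1.53 = 0.18 m
angle = atan(0.18 / 0.32)
angle = atan(0.5625)
angle = 29.36 degrees

29.36


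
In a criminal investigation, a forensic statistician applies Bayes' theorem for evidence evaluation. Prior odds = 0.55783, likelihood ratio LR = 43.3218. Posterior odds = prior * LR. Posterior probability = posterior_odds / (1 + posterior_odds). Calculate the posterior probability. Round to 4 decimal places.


Bayesian evidence evaluation:
Posterior odds = prior_odds * LR = 0.55783 * 43.3218 = 24.1662
Posterior probability = posterior_odds / (1 + posterior_odds)
= 24.1662 / (1 + 24.1662)
= 24.1662 / 25.1662
= 0.9603

0.9603


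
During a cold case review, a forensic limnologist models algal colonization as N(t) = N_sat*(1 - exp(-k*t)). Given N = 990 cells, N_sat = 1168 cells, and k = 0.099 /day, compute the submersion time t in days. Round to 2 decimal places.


PMSI from diatom colonization curve:
N / N_sat = 990 / 1168 = 0.847603
1 - N/N_sat = 0.152397
ln(1 - N/N_sat) = -1.881266
t = -ln(1 - N/N_sat) / k = -(-1.881266) / 0.099 = 19.00 days

19.00


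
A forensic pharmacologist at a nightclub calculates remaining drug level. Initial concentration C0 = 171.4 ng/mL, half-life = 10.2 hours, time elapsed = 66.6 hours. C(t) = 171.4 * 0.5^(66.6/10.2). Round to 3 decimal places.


Drug concentration decay:
Number of half-lives = t / t_half = 66.6 / 10.2 = 6.529412
Decay factor = 0.5^6.529412 = 0.01082558
C(t) = 171.4 * 0.01082558 = 1.856 ng/mL

1.856


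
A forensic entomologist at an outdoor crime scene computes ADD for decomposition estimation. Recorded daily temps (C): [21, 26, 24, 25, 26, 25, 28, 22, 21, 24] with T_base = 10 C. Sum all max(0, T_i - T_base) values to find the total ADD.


Computing ADD day by day:
Day 1: max(0, 21 - 10) = 11
Day 2: max(0, 26 - 10) = 16
Day 3: max(0, 24 - 10) = 14
Day 4: max(0, 25 - 10) = 15
Day 5: max(0, 26 - 10) = 16
Day 6: max(0, 25 - 10) = 15
Day 7: max(0, 28 - 10) = 18
Day 8: max(0, 22 - 10) = 12
Day 9: max(0, 21 - 10) = 11
Day 10: max(0, 24 - 10) = 14
Total ADD = 142

142


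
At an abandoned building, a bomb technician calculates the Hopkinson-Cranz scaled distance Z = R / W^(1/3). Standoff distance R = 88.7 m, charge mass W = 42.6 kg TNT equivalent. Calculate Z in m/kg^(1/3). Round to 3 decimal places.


Scaled distance calculation:
W^(1/3) = 42.6^(1/3) = 3.492501
Z = R / W^(1/3) = 88.7 / 3.492501
Z = 25.397 m/kg^(1/3)

25.397


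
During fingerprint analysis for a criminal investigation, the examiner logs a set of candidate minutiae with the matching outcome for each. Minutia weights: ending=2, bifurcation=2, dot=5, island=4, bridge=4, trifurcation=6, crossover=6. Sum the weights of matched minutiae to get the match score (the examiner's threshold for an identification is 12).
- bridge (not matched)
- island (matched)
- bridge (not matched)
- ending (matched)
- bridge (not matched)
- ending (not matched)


Weighted minutiae match score:
  bridge: not matched, +0
  island: matched, +4 (running total 4)
  bridge: not matched, +0
  ending: matched, +2 (running total 6)
  bridge: not matched, +0
  ending: not matched, +0
Total score = 6
Threshold = 12; verdict = inconclusive

6


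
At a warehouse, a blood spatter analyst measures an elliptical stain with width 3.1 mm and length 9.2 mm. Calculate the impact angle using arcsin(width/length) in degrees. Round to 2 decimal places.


Blood spatter impact angle calculation:
width / length = 3.1 / 9.2 = 0.336957
angle = arcsin(0.336957)
angle = 19.69 degrees

19.69


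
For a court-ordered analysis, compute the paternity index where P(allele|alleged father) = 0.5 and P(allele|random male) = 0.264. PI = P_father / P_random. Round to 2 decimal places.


Paternity Index calculation:
PI = P(allele|father) / P(allele|random)
PI = 0.5 / 0.264
PI = 1.89

1.89


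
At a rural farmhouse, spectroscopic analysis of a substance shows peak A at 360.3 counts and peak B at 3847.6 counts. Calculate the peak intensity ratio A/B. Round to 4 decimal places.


Spectral peak ratio:
Peak A = 360.3 counts
Peak B = 3847.6 counts
Ratio = 360.3 / 3847.6 = 0.0936

0.0936


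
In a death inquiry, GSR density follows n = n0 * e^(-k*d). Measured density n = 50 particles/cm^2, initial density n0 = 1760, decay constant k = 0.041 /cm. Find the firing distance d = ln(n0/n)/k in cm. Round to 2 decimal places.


GSR distance calculation:
n0/n = 1760 / 50 = 35.2
ln(n0/n) = 3.561046
d = 3.561046 / 0.041 = 86.85 cm

86.85


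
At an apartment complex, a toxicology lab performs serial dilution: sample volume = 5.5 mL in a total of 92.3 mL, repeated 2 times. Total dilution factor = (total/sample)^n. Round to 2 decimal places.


Dilution factor calculation:
Single dilution = V_total / V_sample = 92.3 / 5.5 ≈ 16.781818
Number of dilutions = 2
Total DF = (92.3 / 5.5)^2 (full precision, rounded at the end) = 281.63

281.63


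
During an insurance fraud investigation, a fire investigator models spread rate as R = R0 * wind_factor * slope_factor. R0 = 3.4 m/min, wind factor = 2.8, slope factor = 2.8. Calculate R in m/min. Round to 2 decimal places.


Fire spread rate calculation:
R = R0 * wind_factor * slope_factor
= 3.4 * 2.8 * 2.8
= 9.52 * 2.8
= 26.66 m/min

26.66


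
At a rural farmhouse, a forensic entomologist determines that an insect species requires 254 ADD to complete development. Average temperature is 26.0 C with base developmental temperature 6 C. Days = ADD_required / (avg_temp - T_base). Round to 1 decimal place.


Insect development time:
Effective temperature = avg_temp - T_base = 26.0 - 6 = 20.0 C
Days = ADD / effective_temp = 254 / 20.0 = 12.7 days

12.7


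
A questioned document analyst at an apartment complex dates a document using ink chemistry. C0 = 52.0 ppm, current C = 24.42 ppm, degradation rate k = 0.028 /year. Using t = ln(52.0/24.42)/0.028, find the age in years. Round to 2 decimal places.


Document age estimation:
C0/C = 52.0 / 24.42 = 2.129402
ln(C0/C) = 0.755841
t = 0.755841 / 0.028 = 26.99 years

26.99


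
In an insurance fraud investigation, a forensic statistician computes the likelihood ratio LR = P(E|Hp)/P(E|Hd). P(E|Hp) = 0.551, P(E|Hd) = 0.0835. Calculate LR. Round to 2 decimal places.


Likelihood ratio calculation:
LR = P(E|Hp) / P(E|Hd)
LR = 0.551 / 0.0835
LR = 6.60

6.60


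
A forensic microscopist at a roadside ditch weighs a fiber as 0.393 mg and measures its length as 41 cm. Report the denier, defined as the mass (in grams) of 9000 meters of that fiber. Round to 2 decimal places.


Denier calculation:
Mass in grams = 0.393 mg / 1000 = 0.000393 g
Length in meters = 41 cm / 100 = 0.41 m
Linear density = mass / length = 0.000393 / 0.41 = 0.00095854 g/m
Denier = (g/m) * 9000 = 0.00095854 * 9000 = 8.63

8.63


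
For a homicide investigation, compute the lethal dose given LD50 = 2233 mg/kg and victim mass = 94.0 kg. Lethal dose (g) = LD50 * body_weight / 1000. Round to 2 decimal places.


Lethal dose calculation:
Lethal dose = LD50 * body_weight / 1000
= 2233 * 94.0 / 1000
= 209902 / 1000
= 209.90 g

209.90


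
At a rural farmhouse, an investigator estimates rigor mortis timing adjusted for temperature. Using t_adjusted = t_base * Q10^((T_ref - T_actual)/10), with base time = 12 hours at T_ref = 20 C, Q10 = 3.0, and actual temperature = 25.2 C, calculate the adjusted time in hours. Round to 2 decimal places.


Rigor mortis time adjustment:
Exponent = (T_ref - T_actual) / 10 = (20 - 25.2) / 10 = -0.52
Q10 factor = 3.0^-0.52 = 0.5648
t_adjusted = 12 * 0.5648 = 6.78 hours

6.78


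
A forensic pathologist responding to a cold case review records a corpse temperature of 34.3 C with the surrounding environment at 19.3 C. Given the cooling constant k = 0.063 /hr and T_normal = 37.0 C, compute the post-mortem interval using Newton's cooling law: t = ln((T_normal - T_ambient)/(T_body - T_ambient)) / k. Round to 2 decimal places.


Using Newton's law of cooling:
t = ln((T_normal - T_ambient) / (T_body - T_ambient)) / k
T_normal - T_ambient = 17.7
T_body - T_ambient = 15.0
Ratio = 1.18
ln(ratio) = 0.165514
t = 0.165514 / 0.063 = 2.63 hours

2.63


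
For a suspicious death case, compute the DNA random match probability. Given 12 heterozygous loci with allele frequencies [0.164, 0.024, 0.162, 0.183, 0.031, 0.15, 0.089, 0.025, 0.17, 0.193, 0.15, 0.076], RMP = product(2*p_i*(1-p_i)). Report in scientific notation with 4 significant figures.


Computing RMP for 12 loci:
Locus 1: 2 * 0.164 * 0.836 = 0.274208
Locus 2: 2 * 0.024 * 0.976 = 0.046848
Locus 3: 2 * 0.162 * 0.838 = 0.271512
Locus 4: 2 * 0.183 * 0.817 = 0.299022
Locus 5: 2 * 0.031 * 0.969 = 0.060078
Locus 6: 2 * 0.15 * 0.85 = 0.255
Locus 7: 2 * 0.089 * 0.911 = 0.162158
Locus 8: 2 * 0.025 * 0.975 = 0.04875
Locus 9: 2 * 0.17 * 0.83 = 0.2822
Locus 10: 2 * 0.193 * 0.807 = 0.311502
Locus 11: 2 * 0.15 * 0.85 = 0.255
Locus 12: 2 * 0.076 * 0.924 = 0.140448
RMP = 3.977e-10

3.977e-10


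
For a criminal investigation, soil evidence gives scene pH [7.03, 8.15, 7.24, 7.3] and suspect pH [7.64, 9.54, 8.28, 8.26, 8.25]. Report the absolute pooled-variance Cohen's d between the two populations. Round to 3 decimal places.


Pooled-variance Cohen's d for soil pH comparison:
Scene mean = 29.72 / 4 = 7.43
Suspect mean = 41.97 / 5 = 8.394
Scene sample variance s_s^2 = 0.2438
Suspect sample variance s_c^2 = 0.48338
Pooled variance = ((n_s-1)*s_s^2 + (n_c-1)*s_c^2) / (n_s + n_c - 2) = 0.380703
Pooled SD = sqrt(0.380703) = 0.617011
Mean difference = -0.964
|d| = |-0.964| / 0.617011 = 1.562

1.562


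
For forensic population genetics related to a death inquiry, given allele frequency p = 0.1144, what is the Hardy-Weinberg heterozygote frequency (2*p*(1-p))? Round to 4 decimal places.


Hardy-Weinberg heterozygote frequency:
q = 1 - p = 1 - 0.1144 = 0.8856
2pq = 2 * 0.1144 * 0.8856 = 0.2026

0.2026


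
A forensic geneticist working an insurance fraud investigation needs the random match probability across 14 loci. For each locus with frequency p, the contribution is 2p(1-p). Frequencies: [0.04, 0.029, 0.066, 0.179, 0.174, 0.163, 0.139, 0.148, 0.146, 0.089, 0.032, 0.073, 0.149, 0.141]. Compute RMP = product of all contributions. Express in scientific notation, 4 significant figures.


Computing RMP for 14 loci:
Locus 1: 2 * 0.04 * 0.96 = 0.0768
Locus 2: 2 * 0.029 * 0.971 = 0.056318
Locus 3: 2 * 0.066 * 0.934 = 0.123288
Locus 4: 2 * 0.179 * 0.821 = 0.293918
Locus 5: 2 * 0.174 * 0.826 = 0.287448
Locus 6: 2 * 0.163 * 0.837 = 0.272862
Locus 7: 2 * 0.139 * 0.861 = 0.239358
Locus 8: 2 * 0.148 * 0.852 = 0.252192
Locus 9: 2 * 0.146 * 0.854 = 0.249368
Locus 10: 2 * 0.089 * 0.911 = 0.162158
Locus 11: 2 * 0.032 * 0.968 = 0.061952
Locus 12: 2 * 0.073 * 0.927 = 0.135342
Locus 13: 2 * 0.149 * 0.851 = 0.253598
Locus 14: 2 * 0.141 * 0.859 = 0.242238
RMP = 1.546e-11

1.546e-11


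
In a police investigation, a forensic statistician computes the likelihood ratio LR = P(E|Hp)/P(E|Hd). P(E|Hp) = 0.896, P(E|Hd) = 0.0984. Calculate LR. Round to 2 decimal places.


Likelihood ratio calculation:
LR = P(E|Hp) / P(E|Hd)
LR = 0.896 / 0.0984
LR = 9.11

9.11


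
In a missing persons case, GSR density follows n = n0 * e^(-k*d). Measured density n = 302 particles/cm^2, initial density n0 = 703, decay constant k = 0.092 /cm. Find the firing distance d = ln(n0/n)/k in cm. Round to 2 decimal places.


GSR distance calculation:
n0/n = 703 / 302 = 2.327815
ln(n0/n) = 0.84493
d = 0.84493 / 0.092 = 9.18 cm

9.18


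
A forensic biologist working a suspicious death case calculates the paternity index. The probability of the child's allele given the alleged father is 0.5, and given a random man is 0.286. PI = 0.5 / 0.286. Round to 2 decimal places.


Paternity Index calculation:
PI = P(allele|father) / P(allele|random)
PI = 0.5 / 0.286
PI = 1.75

1.75


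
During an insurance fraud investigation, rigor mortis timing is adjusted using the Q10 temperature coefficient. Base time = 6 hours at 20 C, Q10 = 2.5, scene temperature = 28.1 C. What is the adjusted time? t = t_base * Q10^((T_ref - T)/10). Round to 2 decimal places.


Rigor mortis time adjustment:
Exponent = (T_ref - T_actual) / 10 = (20 - 28.1) / 10 = -0.81
Q10 factor = 2.5^-0.81 = 0.47607
t_adjusted = 6 * 0.47607 = 2.86 hours

2.86


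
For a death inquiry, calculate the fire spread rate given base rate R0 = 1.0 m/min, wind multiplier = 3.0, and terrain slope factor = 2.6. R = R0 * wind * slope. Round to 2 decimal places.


Fire spread rate calculation:
R = R0 * wind_factor * slope_factor
= 1.0 * 3.0 * 2.6
= 3 * 2.6
= 7.80 m/min

7.80


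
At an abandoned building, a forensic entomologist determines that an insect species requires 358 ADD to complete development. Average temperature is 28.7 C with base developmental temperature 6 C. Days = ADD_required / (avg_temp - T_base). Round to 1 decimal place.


Insect development time:
Effective temperature = avg_temp - T_base = 28.7 - 6 = 22.7 C
Days = ADD / effective_temp = 358 / 22.7 = 15.8 days

15.8


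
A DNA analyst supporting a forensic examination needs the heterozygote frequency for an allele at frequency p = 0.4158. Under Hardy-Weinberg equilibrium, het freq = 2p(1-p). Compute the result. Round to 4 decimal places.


Hardy-Weinberg heterozygote frequency:
q = 1 - p = 1 - 0.4158 = 0.5842
2pq = 2 * 0.4158 * 0.5842 = 0.4858

0.4858


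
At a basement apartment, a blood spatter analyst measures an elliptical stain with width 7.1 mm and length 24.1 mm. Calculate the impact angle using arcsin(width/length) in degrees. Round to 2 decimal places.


Blood spatter impact angle calculation:
width / length = 7.1 / 24.1 = 0.294606
angle = arcsin(0.294606)
angle = 17.13 degrees

17.13


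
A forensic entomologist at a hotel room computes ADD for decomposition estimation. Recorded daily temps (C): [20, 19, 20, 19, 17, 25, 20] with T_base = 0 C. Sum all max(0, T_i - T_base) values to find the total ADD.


Computing ADD day by day:
Day 1: max(0, 20 - 0) = 20
Day 2: max(0, 19 - 0) = 19
Day 3: max(0, 20 - 0) = 20
Day 4: max(0, 19 - 0) = 19
Day 5: max(0, 17 - 0) = 17
Day 6: max(0, 25 - 0) = 25
Day 7: max(0, 20 - 0) = 20
Total ADD = 140

140


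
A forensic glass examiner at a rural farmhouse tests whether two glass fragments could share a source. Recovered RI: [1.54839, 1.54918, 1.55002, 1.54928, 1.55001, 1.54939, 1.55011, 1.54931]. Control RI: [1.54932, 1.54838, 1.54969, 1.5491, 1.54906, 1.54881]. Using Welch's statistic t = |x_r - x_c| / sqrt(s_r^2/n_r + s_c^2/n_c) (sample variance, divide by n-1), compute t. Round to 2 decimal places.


Welch's t-criterion for glass RI comparison:
Recovered mean = sum / n_r = 12.39569 / 8 = 1.5494613
Control mean = sum / n_c = 9.29436 / 6 = 1.54906
Recovered sample variance s_r^2 = 3.3167e-07
Control sample variance s_c^2 = 1.982e-07
Welch SE (unpooled) = sqrt(s_r^2/n_r + s_c^2/n_c) = sqrt(4.14587e-08 + 3.30333e-08) = sqrt(7.4492e-08) = 0.000272932
|mean_r - mean_c| = 0.00040125
t = 0.00040125 / 0.000272932 = 1.47

1.47


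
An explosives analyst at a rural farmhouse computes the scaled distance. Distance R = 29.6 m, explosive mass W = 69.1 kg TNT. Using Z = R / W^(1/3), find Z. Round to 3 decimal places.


Scaled distance calculation:
W^(1/3) = 69.1^(1/3) = 4.103546
Z = R / W^(1/3) = 29.6 / 4.103546
Z = 7.213 m/kg^(1/3)

7.213


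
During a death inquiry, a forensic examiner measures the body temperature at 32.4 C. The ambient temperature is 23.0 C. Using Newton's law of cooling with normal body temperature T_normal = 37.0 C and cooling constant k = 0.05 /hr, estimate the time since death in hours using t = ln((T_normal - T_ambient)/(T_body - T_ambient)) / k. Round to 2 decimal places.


Using Newton's law of cooling:
t = ln((T_normal - T_ambient) / (T_body - T_ambient)) / k
T_normal - T_ambient = 14.0
T_body - T_ambient = 9.4
Ratio = 1.489362
ln(ratio) = 0.398348
t = 0.398348 / 0.05 = 7.97 hours

7.97


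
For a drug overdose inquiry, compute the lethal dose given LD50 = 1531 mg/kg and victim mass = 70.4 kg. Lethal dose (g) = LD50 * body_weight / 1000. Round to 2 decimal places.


Lethal dose calculation:
Lethal dose = LD50 * body_weight / 1000
= 1531 * 70.4 / 1000
= 107782.4 / 1000
= 107.78 g

107.78


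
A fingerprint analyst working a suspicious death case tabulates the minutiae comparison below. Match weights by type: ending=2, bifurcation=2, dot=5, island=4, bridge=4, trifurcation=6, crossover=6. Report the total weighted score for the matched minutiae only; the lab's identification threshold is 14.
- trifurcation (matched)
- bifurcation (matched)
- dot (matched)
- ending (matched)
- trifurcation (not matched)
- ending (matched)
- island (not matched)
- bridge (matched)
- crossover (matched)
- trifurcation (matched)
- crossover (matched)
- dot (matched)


Weighted minutiae match score:
  trifurcation: matched, +6 (running total 6)
  bifurcation: matched, +2 (running total 8)
  dot: matched, +5 (running total 13)
  ending: matched, +2 (running total 15)
  trifurcation: not matched, +0
  ending: matched, +2 (running total 17)
  island: not matched, +0
  bridge: matched, +4 (running total 21)
  crossover: matched, +6 (running total 27)
  trifurcation: matched, +6 (running total 33)
  crossover: matched, +6 (running total 39)
  dot: matched, +5 (running total 44)
Total score = 44
Threshold = 14; verdict = identification

44


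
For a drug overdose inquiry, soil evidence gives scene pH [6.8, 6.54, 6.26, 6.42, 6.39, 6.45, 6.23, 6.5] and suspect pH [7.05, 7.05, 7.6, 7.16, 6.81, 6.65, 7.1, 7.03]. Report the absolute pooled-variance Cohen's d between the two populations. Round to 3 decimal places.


Pooled-variance Cohen's d for soil pH comparison:
Scene mean = 51.59 / 8 = 6.44875
Suspect mean = 56.45 / 8 = 7.05625
Scene sample variance s_s^2 = 0.031727
Suspect sample variance s_c^2 = 0.076398
Pooled variance = ((n_s-1)*s_s^2 + (n_c-1)*s_c^2) / (n_s + n_c - 2) = 0.054062
Pooled SD = sqrt(0.054062) = 0.232512
Mean difference = -0.6075
|d| = |-0.6075| / 0.232512 = 2.613

2.613


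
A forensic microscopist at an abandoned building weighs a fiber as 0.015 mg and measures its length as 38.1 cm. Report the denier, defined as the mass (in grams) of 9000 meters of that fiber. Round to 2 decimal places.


Denier calculation:
Mass in grams = 0.015 mg / 1000 = 0.000015 g
Length in meters = 38.1 cm / 100 = 0.381 m
Linear density = mass / length = 0.000015 / 0.381 = 0.00003937 g/m
Denier = (g/m) * 9000 = 0.00003937 * 9000 = 0.35

0.35


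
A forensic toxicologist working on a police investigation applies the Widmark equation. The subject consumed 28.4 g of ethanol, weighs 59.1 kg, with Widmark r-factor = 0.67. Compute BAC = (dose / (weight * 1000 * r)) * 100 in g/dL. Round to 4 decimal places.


Applying the Widmark formula:
BAC = (dose_g / (body_wt * 1000 * r)) * 100
Denominator = 59.1 * 1000 * 0.67 = 39597
BAC = (28.4 / 39597) * 100
BAC = 0.0717 g/dL

0.0717


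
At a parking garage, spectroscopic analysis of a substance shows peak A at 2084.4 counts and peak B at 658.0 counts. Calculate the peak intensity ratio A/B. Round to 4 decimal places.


Spectral peak ratio:
Peak A = 2084.4 counts
Peak B = 658.0 counts
Ratio = 2084.4 / 658.0 = 3.1678

3.1678


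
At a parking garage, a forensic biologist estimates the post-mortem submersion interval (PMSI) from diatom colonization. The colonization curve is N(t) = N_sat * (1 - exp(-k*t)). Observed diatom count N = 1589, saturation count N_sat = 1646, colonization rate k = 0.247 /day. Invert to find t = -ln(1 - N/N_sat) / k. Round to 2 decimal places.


PMSI from diatom colonization curve:
N / N_sat = 1589 / 1646 = 0.965371
1 - N/N_sat = 0.034629
ln(1 - N/N_sat) = -3.363064
t = -ln(1 - N/N_sat) / k = -(-3.363064) / 0.247 = 13.62 days

13.62


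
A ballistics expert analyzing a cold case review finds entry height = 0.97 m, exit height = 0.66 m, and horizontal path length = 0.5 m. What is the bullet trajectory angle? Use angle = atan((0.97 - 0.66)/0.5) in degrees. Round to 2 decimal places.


Bullet trajectory angle:
Height difference = 0.97 - 0.66 = 0.31 m
angle = atan(0.31 / 0.5)
angle = atan(0.62)
angle = 31.80 degrees

31.80


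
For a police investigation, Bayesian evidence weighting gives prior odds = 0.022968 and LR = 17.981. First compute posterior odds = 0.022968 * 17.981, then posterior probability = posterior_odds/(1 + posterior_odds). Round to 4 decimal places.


Bayesian evidence evaluation:
Posterior odds = prior_odds * LR = 0.022968 * 17.981 = 0.4129876
Posterior probability = posterior_odds / (1 + posterior_odds)
= 0.4129876 / (1 + 0.4129876)
= 0.4129876 / 1.4129876
= 0.2923

0.2923


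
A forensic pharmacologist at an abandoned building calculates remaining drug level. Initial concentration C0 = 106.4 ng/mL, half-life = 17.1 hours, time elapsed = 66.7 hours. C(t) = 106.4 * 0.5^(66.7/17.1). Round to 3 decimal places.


Drug concentration decay:
Number of half-lives = t / t_half = 66.7 / 17.1 = 3.900585
Decay factor = 0.5^3.900585 = 0.06695868
C(t) = 106.4 * 0.06695868 = 7.124 ng/mL

7.124


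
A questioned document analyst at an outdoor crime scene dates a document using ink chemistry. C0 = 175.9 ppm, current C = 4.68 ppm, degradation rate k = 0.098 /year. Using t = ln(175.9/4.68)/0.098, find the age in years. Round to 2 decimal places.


Document age estimation:
C0/C = 175.9 / 4.68 = 37.58547
ln(C0/C) = 3.626618
t = 3.626618 / 0.098 = 37.01 years

37.01


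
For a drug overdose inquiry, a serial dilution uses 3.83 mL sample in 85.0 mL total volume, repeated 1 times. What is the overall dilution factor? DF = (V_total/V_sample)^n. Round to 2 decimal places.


Dilution factor calculation:
Single dilution = V_total / V_sample = 85.0 / 3.83 ≈ 22.193211
Number of dilutions = 1
Total DF = (85.0 / 3.83)^1 (full precision, rounded at the end) = 22.19

22.19


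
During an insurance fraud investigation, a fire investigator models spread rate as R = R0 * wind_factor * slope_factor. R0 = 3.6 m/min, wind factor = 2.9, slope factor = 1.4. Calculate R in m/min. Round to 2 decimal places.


Fire spread rate calculation:
R = R0 * wind_factor * slope_factor
= 3.6 * 2.9 * 1.4
= 10.44 * 1.4
= 14.62 m/min

14.62


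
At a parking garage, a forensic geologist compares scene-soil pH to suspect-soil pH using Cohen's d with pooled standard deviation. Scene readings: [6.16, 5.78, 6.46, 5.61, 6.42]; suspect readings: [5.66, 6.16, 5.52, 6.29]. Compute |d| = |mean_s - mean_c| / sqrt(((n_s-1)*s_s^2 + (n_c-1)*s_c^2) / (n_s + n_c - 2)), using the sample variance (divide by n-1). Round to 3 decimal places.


Pooled-variance Cohen's d for soil pH comparison:
Scene mean = 30.43 / 5 = 6.086
Suspect mean = 23.63 / 4 = 5.9075
Scene sample variance s_s^2 = 0.14428
Suspect sample variance s_c^2 = 0.140492
Pooled variance = ((n_s-1)*s_s^2 + (n_c-1)*s_c^2) / (n_s + n_c - 2) = 0.142656
Pooled SD = sqrt(0.142656) = 0.377698
Mean difference = 0.1785
|d| = |0.1785| / 0.377698 = 0.473

0.473


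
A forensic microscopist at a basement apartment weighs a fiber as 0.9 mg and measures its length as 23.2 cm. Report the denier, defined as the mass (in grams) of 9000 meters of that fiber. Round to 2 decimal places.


Denier calculation:
Mass in grams = 0.9 mg / 1000 = 0.0009 g
Length in meters = 23.2 cm / 100 = 0.232 m
Linear density = mass / length = 0.0009 / 0.232 = 0.00387931 g/m
Denier = (g/m) * 9000 = 0.00387931 * 9000 = 34.91

34.91


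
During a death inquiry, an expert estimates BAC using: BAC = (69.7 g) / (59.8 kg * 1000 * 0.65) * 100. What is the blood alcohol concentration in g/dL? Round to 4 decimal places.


Applying the Widmark formula:
BAC = (dose_g / (body_wt * 1000 * r)) * 100
Denominator = 59.8 * 1000 * 0.65 = 38870
BAC = (69.7 / 38870) * 100
BAC = 0.1793 g/dL

0.1793


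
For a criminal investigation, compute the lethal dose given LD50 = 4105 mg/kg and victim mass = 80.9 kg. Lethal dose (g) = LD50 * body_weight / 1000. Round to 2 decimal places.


Lethal dose calculation:
Lethal dose = LD50 * body_weight / 1000
= 4105 * 80.9 / 1000
= 332094.5 / 1000
= 332.09 g

332.09


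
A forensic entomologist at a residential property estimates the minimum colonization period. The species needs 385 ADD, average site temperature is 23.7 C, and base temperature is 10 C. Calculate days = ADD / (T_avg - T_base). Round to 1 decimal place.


Insect development time:
Effective temperature = avg_temp - T_base = 23.7 - 10 = 13.7 C
Days = ADD / effective_temp = 385 / 13.7 = 28.1 days

28.1


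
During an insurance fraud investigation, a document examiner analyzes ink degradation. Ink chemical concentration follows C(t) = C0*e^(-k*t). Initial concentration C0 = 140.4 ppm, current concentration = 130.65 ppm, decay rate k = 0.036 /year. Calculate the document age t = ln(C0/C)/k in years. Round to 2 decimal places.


Document age estimation:
C0/C = 140.4 / 130.65 = 1.074627
ln(C0/C) = 0.071974
t = 0.071974 / 0.036 = 2.00 years

2.00


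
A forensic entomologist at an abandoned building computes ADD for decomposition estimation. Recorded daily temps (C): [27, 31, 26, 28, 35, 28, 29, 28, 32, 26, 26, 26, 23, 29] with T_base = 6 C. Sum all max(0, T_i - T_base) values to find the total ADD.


Computing ADD day by day:
Day 1: max(0, 27 - 6) = 21
Day 2: max(0, 31 - 6) = 25
Day 3: max(0, 26 - 6) = 20
Day 4: max(0, 28 - 6) = 22
Day 5: max(0, 35 - 6) = 29
Day 6: max(0, 28 - 6) = 22
Day 7: max(0, 29 - 6) = 23
Day 8: max(0, 28 - 6) = 22
Day 9: max(0, 32 - 6) = 26
Day 10: max(0, 26 - 6) = 20
Day 11: max(0, 26 - 6) = 20
Day 12: max(0, 26 - 6) = 20
Day 13: max(0, 23 - 6) = 17
Day 14: max(0, 29 - 6) = 23
Total ADD = 310

310


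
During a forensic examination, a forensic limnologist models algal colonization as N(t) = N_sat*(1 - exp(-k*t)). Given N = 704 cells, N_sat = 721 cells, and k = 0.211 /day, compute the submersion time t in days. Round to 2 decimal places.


PMSI from diatom colonization curve:
N / N_sat = 704 / 721 = 0.976422
1 - N/N_sat = 0.023578
ln(1 - N/N_sat) = -3.747441
t = -ln(1 - N/N_sat) / k = -(-3.747441) / 0.211 = 17.76 days

17.76


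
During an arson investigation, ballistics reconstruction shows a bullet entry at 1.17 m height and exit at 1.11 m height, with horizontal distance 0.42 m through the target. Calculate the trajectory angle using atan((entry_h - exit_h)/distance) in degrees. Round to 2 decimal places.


Bullet trajectory angle:
Height difference = 1.17 - 1.11 = 0.06 m
angle = atan(0.06 / 0.42)
angle = atan(0.142857)
angle = 8.13 degrees

8.13


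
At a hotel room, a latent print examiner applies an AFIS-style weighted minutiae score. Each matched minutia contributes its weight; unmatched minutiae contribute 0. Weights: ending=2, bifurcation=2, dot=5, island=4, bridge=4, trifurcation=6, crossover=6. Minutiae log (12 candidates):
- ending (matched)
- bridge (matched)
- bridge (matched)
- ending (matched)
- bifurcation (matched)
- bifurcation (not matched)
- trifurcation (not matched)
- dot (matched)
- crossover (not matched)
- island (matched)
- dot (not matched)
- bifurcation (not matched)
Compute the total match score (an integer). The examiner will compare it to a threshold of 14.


Weighted minutiae match score:
  ending: matched, +2 (running total 2)
  bridge: matched, +4 (running total 6)
  bridge: matched, +4 (running total 10)
  ending: matched, +2 (running total 12)
  bifurcation: matched, +2 (running total 14)
  bifurcation: not matched, +0
  trifurcation: not matched, +0
  dot: matched, +5 (running total 19)
  crossover: not matched, +0
  island: matched, +4 (running total 23)
  dot: not matched, +0
  bifurcation: not matched, +0
Total score = 23
Threshold = 14; verdict = identification

23


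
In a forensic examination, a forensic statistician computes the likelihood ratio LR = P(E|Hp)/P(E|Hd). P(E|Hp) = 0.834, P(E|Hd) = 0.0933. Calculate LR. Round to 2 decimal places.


Likelihood ratio calculation:
LR = P(E|Hp) / P(E|Hd)
LR = 0.834 / 0.0933
LR = 8.94

8.94


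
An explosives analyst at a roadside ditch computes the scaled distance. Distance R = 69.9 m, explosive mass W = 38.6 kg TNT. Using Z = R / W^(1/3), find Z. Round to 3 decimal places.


Scaled distance calculation:
W^(1/3) = 38.6^(1/3) = 3.379578
Z = R / W^(1/3) = 69.9 / 3.379578
Z = 20.683 m/kg^(1/3)

20.683


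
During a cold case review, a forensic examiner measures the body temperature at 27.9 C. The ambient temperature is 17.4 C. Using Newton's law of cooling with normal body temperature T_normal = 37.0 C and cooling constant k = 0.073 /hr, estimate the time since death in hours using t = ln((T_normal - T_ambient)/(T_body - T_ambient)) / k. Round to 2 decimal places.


Using Newton's law of cooling:
t = ln((T_normal - T_ambient) / (T_body - T_ambient)) / k
T_normal - T_ambient = 19.6
T_body - T_ambient = 10.5
Ratio = 1.866667
ln(ratio) = 0.624154
t = 0.624154 / 0.073 = 8.55 hours

8.55


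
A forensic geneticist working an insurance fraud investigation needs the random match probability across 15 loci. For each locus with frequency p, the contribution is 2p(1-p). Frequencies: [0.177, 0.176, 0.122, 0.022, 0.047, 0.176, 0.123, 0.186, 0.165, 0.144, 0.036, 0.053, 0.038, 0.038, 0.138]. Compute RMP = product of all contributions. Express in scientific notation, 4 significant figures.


Computing RMP for 15 loci:
Locus 1: 2 * 0.177 * 0.823 = 0.291342
Locus 2: 2 * 0.176 * 0.824 = 0.290048
Locus 3: 2 * 0.122 * 0.878 = 0.214232
Locus 4: 2 * 0.022 * 0.978 = 0.043032
Locus 5: 2 * 0.047 * 0.953 = 0.089582
Locus 6: 2 * 0.176 * 0.824 = 0.290048
Locus 7: 2 * 0.123 * 0.877 = 0.215742
Locus 8: 2 * 0.186 * 0.814 = 0.302808
Locus 9: 2 * 0.165 * 0.835 = 0.27555
Locus 10: 2 * 0.144 * 0.856 = 0.246528
Locus 11: 2 * 0.036 * 0.964 = 0.069408
Locus 12: 2 * 0.053 * 0.947 = 0.100382
Locus 13: 2 * 0.038 * 0.962 = 0.073112
Locus 14: 2 * 0.038 * 0.962 = 0.073112
Locus 15: 2 * 0.138 * 0.862 = 0.237912
RMP = 7.959e-13

7.959e-13


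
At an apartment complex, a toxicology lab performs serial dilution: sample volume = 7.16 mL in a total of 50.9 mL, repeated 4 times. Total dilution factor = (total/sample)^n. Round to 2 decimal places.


Dilution factor calculation:
Single dilution = V_total / V_sample = 50.9 / 7.16 ≈ 7.108939
Number of dilutions = 4
Total DF = (50.9 / 7.16)^4 (full precision, rounded at the end) = 2553.99

2553.99


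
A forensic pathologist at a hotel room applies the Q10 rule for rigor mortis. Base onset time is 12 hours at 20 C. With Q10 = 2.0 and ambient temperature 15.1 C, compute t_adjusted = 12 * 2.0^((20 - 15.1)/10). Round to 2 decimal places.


Rigor mortis time adjustment:
Exponent = (T_ref - T_actual) / 10 = (20 - 15.1) / 10 = 0.49
Q10 factor = 2.0^0.49 = 1.40444
t_adjusted = 12 * 1.40444 = 16.85 hours

16.85


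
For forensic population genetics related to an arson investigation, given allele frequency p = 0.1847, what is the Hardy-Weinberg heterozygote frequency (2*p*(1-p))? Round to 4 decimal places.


Hardy-Weinberg heterozygote frequency:
q = 1 - p = 1 - 0.1847 = 0.8153
2pq = 2 * 0.1847 * 0.8153 = 0.3012

0.3012


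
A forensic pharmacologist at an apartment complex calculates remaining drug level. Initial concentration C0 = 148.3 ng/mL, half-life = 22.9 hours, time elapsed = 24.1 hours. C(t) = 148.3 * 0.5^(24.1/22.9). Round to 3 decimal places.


Drug concentration decay:
Number of half-lives = t / t_half = 24.1 / 22.9 = 1.052402
Decay factor = 0.5^1.052402 = 0.48216472
C(t) = 148.3 * 0.48216472 = 71.505 ng/mL

71.505


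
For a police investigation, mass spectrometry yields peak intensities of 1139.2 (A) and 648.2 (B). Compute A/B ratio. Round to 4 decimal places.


Spectral peak ratio:
Peak A = 1139.2 counts
Peak B = 648.2 counts
Ratio = 1139.2 / 648.2 = 1.7575

1.7575


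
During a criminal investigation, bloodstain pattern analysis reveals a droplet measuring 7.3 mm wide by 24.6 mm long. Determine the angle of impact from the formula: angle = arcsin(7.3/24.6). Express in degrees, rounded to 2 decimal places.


Blood spatter impact angle calculation:
width / length = 7.3 / 24.6 = 0.296748
angle = arcsin(0.296748)
angle = 17.26 degrees

17.26


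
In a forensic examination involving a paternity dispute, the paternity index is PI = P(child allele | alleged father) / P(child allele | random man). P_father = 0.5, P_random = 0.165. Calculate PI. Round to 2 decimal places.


Paternity Index calculation:
PI = P(allele|father) / P(allele|random)
PI = 0.5 / 0.165
PI = 3.03

3.03


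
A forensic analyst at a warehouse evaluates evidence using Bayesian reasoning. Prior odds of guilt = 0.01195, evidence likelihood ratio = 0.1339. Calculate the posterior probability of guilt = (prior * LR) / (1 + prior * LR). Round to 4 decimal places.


Bayesian evidence evaluation:
Posterior odds = prior_odds * LR = 0.01195 * 0.1339 = 0.001600105
Posterior probability = posterior_odds / (1 + posterior_odds)
= 0.001600105 / (1 + 0.001600105)
= 0.001600105 / 1.001600105
= 0.0016

0.0016
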